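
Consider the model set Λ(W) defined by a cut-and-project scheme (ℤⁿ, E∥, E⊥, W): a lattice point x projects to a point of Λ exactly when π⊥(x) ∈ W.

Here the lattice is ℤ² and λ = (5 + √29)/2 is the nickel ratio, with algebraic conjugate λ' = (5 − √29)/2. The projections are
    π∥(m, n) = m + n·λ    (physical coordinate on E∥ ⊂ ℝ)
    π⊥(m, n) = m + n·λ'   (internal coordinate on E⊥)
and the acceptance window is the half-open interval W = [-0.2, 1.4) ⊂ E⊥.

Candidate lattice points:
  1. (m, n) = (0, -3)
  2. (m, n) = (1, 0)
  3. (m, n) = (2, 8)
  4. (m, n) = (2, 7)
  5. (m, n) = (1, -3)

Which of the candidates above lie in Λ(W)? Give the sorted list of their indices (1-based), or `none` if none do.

1, 2, 3, 4

Numerically λ ≈ 5.19258 and λ' = −1/λ ≈ -0.19258.
#1 (0,-3): internal coord 0 + (-3)·λ' = +0.57775; +0.57775 ∈ [-0.2, 1.4) → IN Λ
#2 (1,0): internal coord 1 + (0)·λ' = +1.00000; +1.00000 ∈ [-0.2, 1.4) → IN Λ
#3 (2,8): internal coord 2 + (8)·λ' = +0.45934; +0.45934 ∈ [-0.2, 1.4) → IN Λ
#4 (2,7): internal coord 2 + (7)·λ' = +0.65192; +0.65192 ∈ [-0.2, 1.4) → IN Λ
#5 (1,-3): internal coord 1 + (-3)·λ' = +1.57775; +1.57775 ∉ [-0.2, 1.4) → out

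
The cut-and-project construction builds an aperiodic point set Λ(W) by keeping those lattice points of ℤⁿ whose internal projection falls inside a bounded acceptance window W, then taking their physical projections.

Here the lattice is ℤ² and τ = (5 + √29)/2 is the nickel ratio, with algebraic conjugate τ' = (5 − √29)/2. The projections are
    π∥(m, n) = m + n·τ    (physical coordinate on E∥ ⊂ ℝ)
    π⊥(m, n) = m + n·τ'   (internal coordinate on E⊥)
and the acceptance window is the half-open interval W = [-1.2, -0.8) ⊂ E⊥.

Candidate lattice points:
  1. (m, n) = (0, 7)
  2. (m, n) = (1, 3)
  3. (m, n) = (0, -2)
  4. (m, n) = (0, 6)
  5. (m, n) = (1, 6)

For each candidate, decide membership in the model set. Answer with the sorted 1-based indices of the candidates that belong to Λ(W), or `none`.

τ' = (5−√29)/2 ≈ -0.19258.
candidate 1: (m,n)=(0,7) → π∥ = 0+7·τ ≈ 36.34808, π⊥ = 0+7·τ' ≈ -1.34808 ∉ [-1.2, -0.8) ⇒ out
candidate 2: (m,n)=(1,3) → π∥ = 1+3·τ ≈ 16.57775, π⊥ = 1+3·τ' ≈ 0.42225 ∉ [-1.2, -0.8) ⇒ out
candidate 3: (m,n)=(0,-2) → π∥ = 0-2·τ ≈ -10.38516, π⊥ = 0-2·τ' ≈ 0.38516 ∉ [-1.2, -0.8) ⇒ out
candidate 4: (m,n)=(0,6) → π∥ = 0+6·τ ≈ 31.15549, π⊥ = 0+6·τ' ≈ -1.15549 ∈ [-1.2, -0.8) ⇒ IN Λ
candidate 5: (m,n)=(1,6) → π∥ = 1+6·τ ≈ 32.15549, π⊥ = 1+6·τ' ≈ -0.15549 ∉ [-1.2, -0.8) ⇒ out

4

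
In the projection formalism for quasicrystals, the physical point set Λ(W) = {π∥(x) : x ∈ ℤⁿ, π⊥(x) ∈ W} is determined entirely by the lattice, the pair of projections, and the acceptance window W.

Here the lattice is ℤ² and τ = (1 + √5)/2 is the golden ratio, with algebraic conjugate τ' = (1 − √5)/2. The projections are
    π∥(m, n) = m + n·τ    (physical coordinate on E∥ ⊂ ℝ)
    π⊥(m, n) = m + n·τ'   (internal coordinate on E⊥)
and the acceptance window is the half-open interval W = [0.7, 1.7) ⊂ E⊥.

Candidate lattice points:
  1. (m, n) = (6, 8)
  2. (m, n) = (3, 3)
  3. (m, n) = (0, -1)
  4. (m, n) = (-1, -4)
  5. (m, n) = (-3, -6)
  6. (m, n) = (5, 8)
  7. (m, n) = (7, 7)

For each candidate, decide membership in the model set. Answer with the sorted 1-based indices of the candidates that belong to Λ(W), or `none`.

τ' = (1−√5)/2 ≈ -0.6180.
#1 (6,8): internal coord 6 + (8)·τ' = +1.0557; +1.0557 ∈ [0.7, 1.7) → IN Λ
#2 (3,3): internal coord 3 + (3)·τ' = +1.1459; +1.1459 ∈ [0.7, 1.7) → IN Λ
#3 (0,-1): internal coord 0 + (-1)·τ' = +0.6180; +0.6180 ∉ [0.7, 1.7) → out
#4 (-1,-4): internal coord -1 + (-4)·τ' = +1.4721; +1.4721 ∈ [0.7, 1.7) → IN Λ
#5 (-3,-6): internal coord -3 + (-6)·τ' = +0.7082; +0.7082 ∈ [0.7, 1.7) → IN Λ
#6 (5,8): internal coord 5 + (8)·τ' = +0.0557; +0.0557 ∉ [0.7, 1.7) → out
#7 (7,7): internal coord 7 + (7)·τ' = +2.6738; +2.6738 ∉ [0.7, 1.7) → out

1, 2, 4, 5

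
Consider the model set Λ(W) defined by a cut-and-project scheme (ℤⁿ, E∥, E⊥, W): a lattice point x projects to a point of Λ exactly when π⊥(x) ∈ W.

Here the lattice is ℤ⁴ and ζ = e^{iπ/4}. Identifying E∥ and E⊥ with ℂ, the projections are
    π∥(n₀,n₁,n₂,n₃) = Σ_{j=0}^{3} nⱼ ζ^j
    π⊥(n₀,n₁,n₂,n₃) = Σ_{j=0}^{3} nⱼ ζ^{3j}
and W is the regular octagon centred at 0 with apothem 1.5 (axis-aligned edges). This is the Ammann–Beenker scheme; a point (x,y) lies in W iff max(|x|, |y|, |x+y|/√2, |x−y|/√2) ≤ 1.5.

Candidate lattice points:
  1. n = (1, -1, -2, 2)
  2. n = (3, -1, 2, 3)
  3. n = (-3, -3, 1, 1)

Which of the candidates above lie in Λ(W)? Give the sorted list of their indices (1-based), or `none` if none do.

none

π⊥(n) = n₀ + n₁ζ³ + n₂ζ⁶ + n₃ζ⁹ where ζ = e^{iπ/4}.
#1 (1, -1, -2, 2): internal (3.12132, 2.70711); octagon support 4.12132 vs apothem 1.5 → ∉ W
#2 (3, -1, 2, 3): internal (5.82843, -0.58579); octagon support 5.82843 vs apothem 1.5 → ∉ W
#3 (-3, -3, 1, 1): internal (-0.17157, -2.41421); octagon support 2.41421 vs apothem 1.5 → ∉ W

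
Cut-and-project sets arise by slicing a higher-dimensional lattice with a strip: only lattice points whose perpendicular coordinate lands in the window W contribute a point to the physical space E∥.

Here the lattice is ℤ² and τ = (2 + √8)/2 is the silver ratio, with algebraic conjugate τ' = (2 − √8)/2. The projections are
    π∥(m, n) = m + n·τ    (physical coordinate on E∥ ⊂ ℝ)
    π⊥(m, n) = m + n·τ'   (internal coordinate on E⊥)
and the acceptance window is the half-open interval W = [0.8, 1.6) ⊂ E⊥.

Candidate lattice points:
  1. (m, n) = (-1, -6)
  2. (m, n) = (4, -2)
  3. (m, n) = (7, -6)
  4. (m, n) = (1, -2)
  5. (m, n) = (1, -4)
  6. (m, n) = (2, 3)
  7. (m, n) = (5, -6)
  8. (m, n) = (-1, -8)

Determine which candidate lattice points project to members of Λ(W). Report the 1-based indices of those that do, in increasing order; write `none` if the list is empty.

Numerically τ ≈ 2.4142 and τ' = −1/τ ≈ -0.4142.
#1 (-1,-6): internal coord -1 + (-6)·τ' = +1.4853; +1.4853 ∈ [0.8, 1.6) → IN Λ
#2 (4,-2): internal coord 4 + (-2)·τ' = +4.8284; +4.8284 ∉ [0.8, 1.6) → out
#3 (7,-6): internal coord 7 + (-6)·τ' = +9.4853; +9.4853 ∉ [0.8, 1.6) → out
#4 (1,-2): internal coord 1 + (-2)·τ' = +1.8284; +1.8284 ∉ [0.8, 1.6) → out
#5 (1,-4): internal coord 1 + (-4)·τ' = +2.6569; +2.6569 ∉ [0.8, 1.6) → out
#6 (2,3): internal coord 2 + (3)·τ' = +0.7574; +0.7574 ∉ [0.8, 1.6) → out
#7 (5,-6): internal coord 5 + (-6)·τ' = +7.4853; +7.4853 ∉ [0.8, 1.6) → out
#8 (-1,-8): internal coord -1 + (-8)·τ' = +2.3137; +2.3137 ∉ [0.8, 1.6) → out

1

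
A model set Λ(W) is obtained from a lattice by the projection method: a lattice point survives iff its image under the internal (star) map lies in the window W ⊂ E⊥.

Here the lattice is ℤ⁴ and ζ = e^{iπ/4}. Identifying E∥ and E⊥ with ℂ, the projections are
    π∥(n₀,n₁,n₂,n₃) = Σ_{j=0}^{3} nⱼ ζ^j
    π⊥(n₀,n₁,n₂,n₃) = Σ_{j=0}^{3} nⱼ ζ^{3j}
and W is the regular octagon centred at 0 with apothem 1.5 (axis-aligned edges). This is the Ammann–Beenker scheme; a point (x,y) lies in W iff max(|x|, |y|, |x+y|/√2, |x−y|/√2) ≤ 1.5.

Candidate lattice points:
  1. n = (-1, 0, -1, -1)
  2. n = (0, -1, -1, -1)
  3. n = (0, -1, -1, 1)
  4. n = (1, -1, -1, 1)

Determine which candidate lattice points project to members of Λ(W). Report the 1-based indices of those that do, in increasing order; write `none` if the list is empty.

With ζ = e^{iπ/4} the internal vectors are ζ^0,ζ^3,ζ^6,ζ^9.
candidate 1: n = (-1, 0, -1, -1) → π⊥ ≈ (-1.707107, +0.292893); max(|x|,|y|,|x±y|/√2) = 1.707107 > 1.5 ⇒ ∉ W
candidate 2: n = (0, -1, -1, -1) → π⊥ ≈ (+0.000000, -0.414214); max(|x|,|y|,|x±y|/√2) = 0.414214 ≤ 1.5 ⇒ ∈ W
candidate 3: n = (0, -1, -1, 1) → π⊥ ≈ (+1.414214, +1.000000); max(|x|,|y|,|x±y|/√2) = 1.707107 > 1.5 ⇒ ∉ W
candidate 4: n = (1, -1, -1, 1) → π⊥ ≈ (+2.414214, +1.000000); max(|x|,|y|,|x±y|/√2) = 2.414214 > 1.5 ⇒ ∉ W

2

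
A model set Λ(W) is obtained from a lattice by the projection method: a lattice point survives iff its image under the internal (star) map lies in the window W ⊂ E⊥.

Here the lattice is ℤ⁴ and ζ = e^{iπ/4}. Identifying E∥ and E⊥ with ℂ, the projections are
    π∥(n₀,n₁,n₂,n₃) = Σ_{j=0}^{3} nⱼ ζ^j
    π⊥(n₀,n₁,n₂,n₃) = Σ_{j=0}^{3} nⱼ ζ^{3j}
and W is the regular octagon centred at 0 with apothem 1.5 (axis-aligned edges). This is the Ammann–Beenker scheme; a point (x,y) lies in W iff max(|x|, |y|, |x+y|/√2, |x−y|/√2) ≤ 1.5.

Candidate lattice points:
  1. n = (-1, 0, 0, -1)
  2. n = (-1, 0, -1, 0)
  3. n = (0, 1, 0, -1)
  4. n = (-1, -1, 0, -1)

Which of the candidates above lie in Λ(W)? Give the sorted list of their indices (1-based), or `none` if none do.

2, 3

Internal map: ζ^{3j} for j=0..3 gives (1,0), (−√2/2,√2/2), (0,−1), (√2/2,√2/2).
#1 (-1, 0, 0, -1): internal (-1.70711, -0.70711); octagon support 1.70711 vs apothem 1.5 → ∉ W
#2 (-1, 0, -1, 0): internal (-1.00000, 1.00000); octagon support 1.41421 vs apothem 1.5 → ∈ W
#3 (0, 1, 0, -1): internal (-1.41421, 0.00000); octagon support 1.41421 vs apothem 1.5 → ∈ W
#4 (-1, -1, 0, -1): internal (-1.00000, -1.41421); octagon support 1.70711 vs apothem 1.5 → ∉ W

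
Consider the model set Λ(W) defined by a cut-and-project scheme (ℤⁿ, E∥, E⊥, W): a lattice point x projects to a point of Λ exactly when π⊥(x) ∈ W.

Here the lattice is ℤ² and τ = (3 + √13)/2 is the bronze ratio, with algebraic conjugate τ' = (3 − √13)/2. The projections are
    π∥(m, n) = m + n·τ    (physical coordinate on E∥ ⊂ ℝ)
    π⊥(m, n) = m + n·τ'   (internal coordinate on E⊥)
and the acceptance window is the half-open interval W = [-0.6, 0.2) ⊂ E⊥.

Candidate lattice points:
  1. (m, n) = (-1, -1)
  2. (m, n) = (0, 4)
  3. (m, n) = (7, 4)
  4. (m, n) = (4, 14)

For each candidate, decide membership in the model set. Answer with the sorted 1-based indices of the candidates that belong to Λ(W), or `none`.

Compute τ' = (3−√13)/2 = -0.302776, so π⊥(m,n) = m -0.302776·n.
[1] lift (-1,-1): star map gives -0.697224; window check -0.6 ≤ -0.697224 < 0.2 is false → out
[2] lift (0,4): star map gives -1.211103; window check -0.6 ≤ -1.211103 < 0.2 is false → out
[3] lift (7,4): star map gives 5.788897; window check -0.6 ≤ 5.788897 < 0.2 is false → out
[4] lift (4,14): star map gives -0.238859; window check -0.6 ≤ -0.238859 < 0.2 is true → IN Λ

4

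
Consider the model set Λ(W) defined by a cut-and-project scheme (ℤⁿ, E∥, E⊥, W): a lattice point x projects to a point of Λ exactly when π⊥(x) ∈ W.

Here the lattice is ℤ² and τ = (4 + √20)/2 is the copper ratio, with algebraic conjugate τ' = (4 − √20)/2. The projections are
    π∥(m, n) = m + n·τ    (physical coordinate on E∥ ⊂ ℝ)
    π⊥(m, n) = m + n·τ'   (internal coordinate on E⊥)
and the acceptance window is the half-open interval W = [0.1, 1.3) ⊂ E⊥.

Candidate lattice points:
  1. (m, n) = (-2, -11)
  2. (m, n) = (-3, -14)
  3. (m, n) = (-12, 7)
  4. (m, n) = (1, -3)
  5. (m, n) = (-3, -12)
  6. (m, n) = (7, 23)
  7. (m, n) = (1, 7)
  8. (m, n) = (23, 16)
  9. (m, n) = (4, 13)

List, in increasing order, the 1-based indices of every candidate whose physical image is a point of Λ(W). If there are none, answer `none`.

Compute τ' = (4−√20)/2 = -0.2361, so π⊥(m,n) = m -0.2361·n.
[1] lift (-2,-11): star map gives 0.5967; window check 0.1 ≤ 0.5967 < 1.3 is true → IN Λ
[2] lift (-3,-14): star map gives 0.3050; window check 0.1 ≤ 0.3050 < 1.3 is true → IN Λ
[3] lift (-12,7): star map gives -13.6525; window check 0.1 ≤ -13.6525 < 1.3 is false → out
[4] lift (1,-3): star map gives 1.7082; window check 0.1 ≤ 1.7082 < 1.3 is false → out
[5] lift (-3,-12): star map gives -0.1672; window check 0.1 ≤ -0.1672 < 1.3 is false → out
[6] lift (7,23): star map gives 1.5704; window check 0.1 ≤ 1.5704 < 1.3 is false → out
[7] lift (1,7): star map gives -0.6525; window check 0.1 ≤ -0.6525 < 1.3 is false → out
[8] lift (23,16): star map gives 19.2229; window check 0.1 ≤ 19.2229 < 1.3 is false → out
[9] lift (4,13): star map gives 0.9311; window check 0.1 ≤ 0.9311 < 1.3 is true → IN Λ

1, 2, 9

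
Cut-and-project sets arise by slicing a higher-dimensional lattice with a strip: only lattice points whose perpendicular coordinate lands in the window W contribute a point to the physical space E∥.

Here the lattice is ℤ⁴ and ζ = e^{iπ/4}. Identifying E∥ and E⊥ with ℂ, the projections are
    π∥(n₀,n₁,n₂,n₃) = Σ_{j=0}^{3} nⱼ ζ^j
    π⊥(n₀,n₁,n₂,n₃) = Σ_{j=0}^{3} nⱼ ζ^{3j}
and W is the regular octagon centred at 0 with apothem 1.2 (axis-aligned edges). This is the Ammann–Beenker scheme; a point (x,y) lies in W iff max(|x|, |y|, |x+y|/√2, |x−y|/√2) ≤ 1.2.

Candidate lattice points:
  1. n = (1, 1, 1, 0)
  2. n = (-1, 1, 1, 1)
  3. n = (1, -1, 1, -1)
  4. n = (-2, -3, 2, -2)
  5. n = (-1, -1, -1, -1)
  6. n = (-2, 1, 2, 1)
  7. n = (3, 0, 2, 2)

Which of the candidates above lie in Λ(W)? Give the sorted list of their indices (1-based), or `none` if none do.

With ζ = e^{iπ/4} the internal vectors are ζ^0,ζ^3,ζ^6,ζ^9.
candidate 1: n = (1, 1, 1, 0) → π⊥ ≈ (+0.2929, -0.2929); max(|x|,|y|,|x±y|/√2) = 0.4142 ≤ 1.2 ⇒ ∈ W
candidate 2: n = (-1, 1, 1, 1) → π⊥ ≈ (-1.0000, +0.4142); max(|x|,|y|,|x±y|/√2) = 1.0000 ≤ 1.2 ⇒ ∈ W
candidate 3: n = (1, -1, 1, -1) → π⊥ ≈ (+1.0000, -2.4142); max(|x|,|y|,|x±y|/√2) = 2.4142 > 1.2 ⇒ ∉ W
candidate 4: n = (-2, -3, 2, -2) → π⊥ ≈ (-1.2929, -5.5355); max(|x|,|y|,|x±y|/√2) = 5.5355 > 1.2 ⇒ ∉ W
candidate 5: n = (-1, -1, -1, -1) → π⊥ ≈ (-1.0000, -0.4142); max(|x|,|y|,|x±y|/√2) = 1.0000 ≤ 1.2 ⇒ ∈ W
candidate 6: n = (-2, 1, 2, 1) → π⊥ ≈ (-2.0000, -0.5858); max(|x|,|y|,|x±y|/√2) = 2.0000 > 1.2 ⇒ ∉ W
candidate 7: n = (3, 0, 2, 2) → π⊥ ≈ (+4.4142, -0.5858); max(|x|,|y|,|x±y|/√2) = 4.4142 > 1.2 ⇒ ∉ W

1, 2, 5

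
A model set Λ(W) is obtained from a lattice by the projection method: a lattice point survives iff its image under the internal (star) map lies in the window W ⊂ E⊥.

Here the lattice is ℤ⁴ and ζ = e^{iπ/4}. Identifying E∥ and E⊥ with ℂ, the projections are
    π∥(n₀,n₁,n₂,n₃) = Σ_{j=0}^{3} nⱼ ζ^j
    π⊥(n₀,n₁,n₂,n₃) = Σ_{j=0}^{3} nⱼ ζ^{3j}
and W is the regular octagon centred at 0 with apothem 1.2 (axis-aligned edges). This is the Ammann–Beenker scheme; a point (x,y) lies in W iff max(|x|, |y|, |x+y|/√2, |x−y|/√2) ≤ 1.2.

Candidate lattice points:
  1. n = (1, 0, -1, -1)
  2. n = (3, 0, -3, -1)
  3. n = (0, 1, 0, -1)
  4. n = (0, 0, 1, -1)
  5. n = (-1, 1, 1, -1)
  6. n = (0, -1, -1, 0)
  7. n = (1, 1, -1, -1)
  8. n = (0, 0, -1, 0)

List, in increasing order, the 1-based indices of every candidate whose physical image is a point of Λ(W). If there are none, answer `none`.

1, 6, 7, 8

Internal map: ζ^{3j} for j=0..3 gives (1,0), (−√2/2,√2/2), (0,−1), (√2/2,√2/2).
#1 (1, 0, -1, -1): internal (0.2929, 0.2929); octagon support 0.4142 vs apothem 1.2 → ∈ W
#2 (3, 0, -3, -1): internal (2.2929, 2.2929); octagon support 3.2426 vs apothem 1.2 → ∉ W
#3 (0, 1, 0, -1): internal (-1.4142, 0.0000); octagon support 1.4142 vs apothem 1.2 → ∉ W
#4 (0, 0, 1, -1): internal (-0.7071, -1.7071); octagon support 1.7071 vs apothem 1.2 → ∉ W
#5 (-1, 1, 1, -1): internal (-2.4142, -1.0000); octagon support 2.4142 vs apothem 1.2 → ∉ W
#6 (0, -1, -1, 0): internal (0.7071, 0.2929); octagon support 0.7071 vs apothem 1.2 → ∈ W
#7 (1, 1, -1, -1): internal (-0.4142, 1.0000); octagon support 1.0000 vs apothem 1.2 → ∈ W
#8 (0, 0, -1, 0): internal (0.0000, 1.0000); octagon support 1.0000 vs apothem 1.2 → ∈ W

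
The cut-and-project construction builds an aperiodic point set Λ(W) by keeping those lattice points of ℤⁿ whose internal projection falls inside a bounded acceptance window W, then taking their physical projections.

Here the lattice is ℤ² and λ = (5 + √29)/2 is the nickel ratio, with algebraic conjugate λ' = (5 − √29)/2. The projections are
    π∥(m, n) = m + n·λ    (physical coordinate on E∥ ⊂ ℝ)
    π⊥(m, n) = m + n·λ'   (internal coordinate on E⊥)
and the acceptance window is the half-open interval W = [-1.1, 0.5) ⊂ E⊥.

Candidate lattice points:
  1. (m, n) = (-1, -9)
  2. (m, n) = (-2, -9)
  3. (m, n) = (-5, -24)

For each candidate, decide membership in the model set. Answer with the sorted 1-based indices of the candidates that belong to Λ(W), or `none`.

Numerically λ ≈ 5.192582 and λ' = −1/λ ≈ -0.192582.
#1 (-1,-9): internal coord -1 + (-9)·λ' = +0.733242; +0.733242 ∉ [-1.1, 0.5) → out
#2 (-2,-9): internal coord -2 + (-9)·λ' = -0.266758; -0.266758 ∈ [-1.1, 0.5) → IN Λ
#3 (-5,-24): internal coord -5 + (-24)·λ' = -0.378022; -0.378022 ∈ [-1.1, 0.5) → IN Λ

2, 3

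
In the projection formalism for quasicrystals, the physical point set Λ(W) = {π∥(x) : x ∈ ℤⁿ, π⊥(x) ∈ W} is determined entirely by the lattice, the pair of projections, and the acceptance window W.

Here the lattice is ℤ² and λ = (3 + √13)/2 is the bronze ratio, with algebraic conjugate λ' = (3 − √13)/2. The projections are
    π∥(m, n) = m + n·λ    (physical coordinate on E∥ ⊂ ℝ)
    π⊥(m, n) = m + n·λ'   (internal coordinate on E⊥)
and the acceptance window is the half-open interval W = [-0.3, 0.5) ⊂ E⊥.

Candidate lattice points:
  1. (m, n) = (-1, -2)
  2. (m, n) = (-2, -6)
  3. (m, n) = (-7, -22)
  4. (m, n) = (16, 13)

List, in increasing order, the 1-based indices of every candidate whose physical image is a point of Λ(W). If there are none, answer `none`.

λ' = (3−√13)/2 ≈ -0.302776.
[1] lift (-1,-2): star map gives -0.394449; window check -0.3 ≤ -0.394449 < 0.5 is false → out
[2] lift (-2,-6): star map gives -0.183346; window check -0.3 ≤ -0.183346 < 0.5 is true → IN Λ
[3] lift (-7,-22): star map gives -0.338936; window check -0.3 ≤ -0.338936 < 0.5 is false → out
[4] lift (16,13): star map gives 12.063917; window check -0.3 ≤ 12.063917 < 0.5 is false → out

2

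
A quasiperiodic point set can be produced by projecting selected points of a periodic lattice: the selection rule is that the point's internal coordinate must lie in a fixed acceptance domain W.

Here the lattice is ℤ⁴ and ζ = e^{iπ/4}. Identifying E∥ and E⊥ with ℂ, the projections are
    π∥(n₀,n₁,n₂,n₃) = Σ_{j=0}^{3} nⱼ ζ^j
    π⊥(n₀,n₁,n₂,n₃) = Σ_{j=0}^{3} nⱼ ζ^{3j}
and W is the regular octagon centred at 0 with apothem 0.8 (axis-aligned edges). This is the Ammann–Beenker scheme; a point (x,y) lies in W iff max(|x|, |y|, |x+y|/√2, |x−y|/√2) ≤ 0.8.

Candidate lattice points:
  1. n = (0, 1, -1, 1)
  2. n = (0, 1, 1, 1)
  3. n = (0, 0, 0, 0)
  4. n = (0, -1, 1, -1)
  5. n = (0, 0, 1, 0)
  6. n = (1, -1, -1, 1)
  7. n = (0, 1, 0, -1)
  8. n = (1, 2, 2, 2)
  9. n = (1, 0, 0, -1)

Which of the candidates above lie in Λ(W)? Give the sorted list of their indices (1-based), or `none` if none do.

2, 3, 9

With ζ = e^{iπ/4} the internal vectors are ζ^0,ζ^3,ζ^6,ζ^9.
#1 (0, 1, -1, 1): internal (0.000000, 2.414214); octagon support 2.414214 vs apothem 0.8 → ∉ W
#2 (0, 1, 1, 1): internal (0.000000, 0.414214); octagon support 0.414214 vs apothem 0.8 → ∈ W
#3 (0, 0, 0, 0): internal (0.000000, 0.000000); octagon support 0.000000 vs apothem 0.8 → ∈ W
#4 (0, -1, 1, -1): internal (0.000000, -2.414214); octagon support 2.414214 vs apothem 0.8 → ∉ W
#5 (0, 0, 1, 0): internal (0.000000, -1.000000); octagon support 1.000000 vs apothem 0.8 → ∉ W
#6 (1, -1, -1, 1): internal (2.414214, 1.000000); octagon support 2.414214 vs apothem 0.8 → ∉ W
#7 (0, 1, 0, -1): internal (-1.414214, 0.000000); octagon support 1.414214 vs apothem 0.8 → ∉ W
#8 (1, 2, 2, 2): internal (1.000000, 0.828427); octagon support 1.292893 vs apothem 0.8 → ∉ W
#9 (1, 0, 0, -1): internal (0.292893, -0.707107); octagon support 0.707107 vs apothem 0.8 → ∈ W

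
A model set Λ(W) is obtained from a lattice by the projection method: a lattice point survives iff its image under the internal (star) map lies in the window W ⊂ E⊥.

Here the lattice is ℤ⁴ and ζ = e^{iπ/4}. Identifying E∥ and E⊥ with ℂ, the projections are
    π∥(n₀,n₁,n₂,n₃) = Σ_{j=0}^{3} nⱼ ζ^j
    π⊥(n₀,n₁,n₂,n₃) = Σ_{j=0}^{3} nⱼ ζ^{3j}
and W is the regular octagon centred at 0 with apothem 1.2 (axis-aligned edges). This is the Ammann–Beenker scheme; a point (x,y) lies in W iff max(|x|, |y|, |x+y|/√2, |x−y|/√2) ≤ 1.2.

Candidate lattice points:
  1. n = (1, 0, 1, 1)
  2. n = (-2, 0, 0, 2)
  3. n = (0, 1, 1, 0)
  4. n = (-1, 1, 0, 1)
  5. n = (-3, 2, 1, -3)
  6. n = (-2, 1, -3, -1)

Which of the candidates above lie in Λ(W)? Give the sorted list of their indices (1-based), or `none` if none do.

π⊥(n) = n₀ + n₁ζ³ + n₂ζ⁶ + n₃ζ⁹ where ζ = e^{iπ/4}.
#1 (1, 0, 1, 1): internal (1.70711, -0.29289); octagon support 1.70711 vs apothem 1.2 → ∉ W
#2 (-2, 0, 0, 2): internal (-0.58579, 1.41421); octagon support 1.41421 vs apothem 1.2 → ∉ W
#3 (0, 1, 1, 0): internal (-0.70711, -0.29289); octagon support 0.70711 vs apothem 1.2 → ∈ W
#4 (-1, 1, 0, 1): internal (-1.00000, 1.41421); octagon support 1.70711 vs apothem 1.2 → ∉ W
#5 (-3, 2, 1, -3): internal (-6.53553, -1.70711); octagon support 6.53553 vs apothem 1.2 → ∉ W
#6 (-2, 1, -3, -1): internal (-3.41421, 3.00000); octagon support 4.53553 vs apothem 1.2 → ∉ W

3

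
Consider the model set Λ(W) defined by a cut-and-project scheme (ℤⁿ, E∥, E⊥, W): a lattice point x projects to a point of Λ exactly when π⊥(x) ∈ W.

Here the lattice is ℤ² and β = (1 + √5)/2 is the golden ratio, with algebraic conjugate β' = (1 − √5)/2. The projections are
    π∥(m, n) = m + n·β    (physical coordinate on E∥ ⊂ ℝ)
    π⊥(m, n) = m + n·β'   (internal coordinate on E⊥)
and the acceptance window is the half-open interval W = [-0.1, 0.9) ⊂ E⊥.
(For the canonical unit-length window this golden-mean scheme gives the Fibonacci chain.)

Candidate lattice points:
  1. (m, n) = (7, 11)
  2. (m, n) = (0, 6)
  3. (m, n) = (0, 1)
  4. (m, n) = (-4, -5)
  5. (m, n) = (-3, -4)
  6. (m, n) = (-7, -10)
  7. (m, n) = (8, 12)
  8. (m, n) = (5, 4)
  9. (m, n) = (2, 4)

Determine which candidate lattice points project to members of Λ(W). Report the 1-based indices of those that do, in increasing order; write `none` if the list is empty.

Compute β' = (1−√5)/2 = -0.6180, so π⊥(m,n) = m -0.6180·n.
#1 (7,11): internal coord 7 + (11)·β' = +0.2016; +0.2016 ∈ [-0.1, 0.9) → IN Λ
#2 (0,6): internal coord 0 + (6)·β' = -3.7082; -3.7082 ∉ [-0.1, 0.9) → out
#3 (0,1): internal coord 0 + (1)·β' = -0.6180; -0.6180 ∉ [-0.1, 0.9) → out
#4 (-4,-5): internal coord -4 + (-5)·β' = -0.9098; -0.9098 ∉ [-0.1, 0.9) → out
#5 (-3,-4): internal coord -3 + (-4)·β' = -0.5279; -0.5279 ∉ [-0.1, 0.9) → out
#6 (-7,-10): internal coord -7 + (-10)·β' = -0.8197; -0.8197 ∉ [-0.1, 0.9) → out
#7 (8,12): internal coord 8 + (12)·β' = +0.5836; +0.5836 ∈ [-0.1, 0.9) → IN Λ
#8 (5,4): internal coord 5 + (4)·β' = +2.5279; +2.5279 ∉ [-0.1, 0.9) → out
#9 (2,4): internal coord 2 + (4)·β' = -0.4721; -0.4721 ∉ [-0.1, 0.9) → out

1, 7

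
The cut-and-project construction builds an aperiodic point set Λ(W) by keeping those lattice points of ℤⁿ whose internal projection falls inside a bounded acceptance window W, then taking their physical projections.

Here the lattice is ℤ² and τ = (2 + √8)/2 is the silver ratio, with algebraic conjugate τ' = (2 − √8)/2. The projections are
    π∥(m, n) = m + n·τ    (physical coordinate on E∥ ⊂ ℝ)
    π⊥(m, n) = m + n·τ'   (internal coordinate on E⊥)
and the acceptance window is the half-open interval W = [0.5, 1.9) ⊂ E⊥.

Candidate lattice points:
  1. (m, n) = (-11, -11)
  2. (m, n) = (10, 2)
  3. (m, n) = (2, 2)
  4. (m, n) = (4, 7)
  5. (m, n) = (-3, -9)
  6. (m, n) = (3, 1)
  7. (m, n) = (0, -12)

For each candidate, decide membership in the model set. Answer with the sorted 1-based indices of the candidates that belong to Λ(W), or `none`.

3, 4, 5

Compute τ' = (2−√8)/2 = -0.4142, so π⊥(m,n) = m -0.4142·n.
candidate 1: (m,n)=(-11,-11) → π∥ = -11-11·τ ≈ -37.5563, π⊥ = -11-11·τ' ≈ -6.4437 ∉ [0.5, 1.9) ⇒ out
candidate 2: (m,n)=(10,2) → π∥ = 10+2·τ ≈ 14.8284, π⊥ = 10+2·τ' ≈ 9.1716 ∉ [0.5, 1.9) ⇒ out
candidate 3: (m,n)=(2,2) → π∥ = 2+2·τ ≈ 6.8284, π⊥ = 2+2·τ' ≈ 1.1716 ∈ [0.5, 1.9) ⇒ IN Λ
candidate 4: (m,n)=(4,7) → π∥ = 4+7·τ ≈ 20.8995, π⊥ = 4+7·τ' ≈ 1.1005 ∈ [0.5, 1.9) ⇒ IN Λ
candidate 5: (m,n)=(-3,-9) → π∥ = -3-9·τ ≈ -24.7279, π⊥ = -3-9·τ' ≈ 0.7279 ∈ [0.5, 1.9) ⇒ IN Λ
candidate 6: (m,n)=(3,1) → π∥ = 3+1·τ ≈ 5.4142, π⊥ = 3+1·τ' ≈ 2.5858 ∉ [0.5, 1.9) ⇒ out
candidate 7: (m,n)=(0,-12) → π∥ = 0-12·τ ≈ -28.9706, π⊥ = 0-12·τ' ≈ 4.9706 ∉ [0.5, 1.9) ⇒ out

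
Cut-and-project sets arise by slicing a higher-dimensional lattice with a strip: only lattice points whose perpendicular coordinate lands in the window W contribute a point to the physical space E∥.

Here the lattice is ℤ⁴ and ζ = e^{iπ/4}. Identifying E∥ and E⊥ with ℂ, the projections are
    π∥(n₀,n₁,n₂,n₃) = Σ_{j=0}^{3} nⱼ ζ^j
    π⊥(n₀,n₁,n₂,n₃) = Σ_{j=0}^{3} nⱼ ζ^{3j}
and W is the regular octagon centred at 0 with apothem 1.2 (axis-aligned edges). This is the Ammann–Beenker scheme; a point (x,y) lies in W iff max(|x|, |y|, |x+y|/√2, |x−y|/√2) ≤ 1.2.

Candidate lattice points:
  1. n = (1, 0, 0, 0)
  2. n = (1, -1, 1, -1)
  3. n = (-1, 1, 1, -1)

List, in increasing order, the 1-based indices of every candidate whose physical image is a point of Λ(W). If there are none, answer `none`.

With ζ = e^{iπ/4} the internal vectors are ζ^0,ζ^3,ζ^6,ζ^9.
#1 (1, 0, 0, 0): internal (1.0000, 0.0000); octagon support 1.0000 vs apothem 1.2 → ∈ W
#2 (1, -1, 1, -1): internal (1.0000, -2.4142); octagon support 2.4142 vs apothem 1.2 → ∉ W
#3 (-1, 1, 1, -1): internal (-2.4142, -1.0000); octagon support 2.4142 vs apothem 1.2 → ∉ W

1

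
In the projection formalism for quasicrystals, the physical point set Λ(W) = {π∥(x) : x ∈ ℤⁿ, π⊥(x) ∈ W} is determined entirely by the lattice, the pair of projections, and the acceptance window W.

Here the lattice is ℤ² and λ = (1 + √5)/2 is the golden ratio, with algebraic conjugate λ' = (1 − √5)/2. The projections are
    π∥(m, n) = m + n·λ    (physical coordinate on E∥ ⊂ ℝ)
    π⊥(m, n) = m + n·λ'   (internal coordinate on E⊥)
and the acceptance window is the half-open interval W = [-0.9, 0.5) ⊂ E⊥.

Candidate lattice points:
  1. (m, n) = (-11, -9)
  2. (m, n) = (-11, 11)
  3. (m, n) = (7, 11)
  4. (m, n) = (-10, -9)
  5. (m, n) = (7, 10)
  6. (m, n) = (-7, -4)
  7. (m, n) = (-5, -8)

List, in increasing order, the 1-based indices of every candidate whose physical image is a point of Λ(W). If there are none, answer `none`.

3, 7

λ' = (1−√5)/2 ≈ -0.6180.
candidate 1: (m,n)=(-11,-9) → π∥ = -11-9·λ ≈ -25.5623, π⊥ = -11-9·λ' ≈ -5.4377 ∉ [-0.9, 0.5) ⇒ out
candidate 2: (m,n)=(-11,11) → π∥ = -11+11·λ ≈ 6.7984, π⊥ = -11+11·λ' ≈ -17.7984 ∉ [-0.9, 0.5) ⇒ out
candidate 3: (m,n)=(7,11) → π∥ = 7+11·λ ≈ 24.7984, π⊥ = 7+11·λ' ≈ 0.2016 ∈ [-0.9, 0.5) ⇒ IN Λ
candidate 4: (m,n)=(-10,-9) → π∥ = -10-9·λ ≈ -24.5623, π⊥ = -10-9·λ' ≈ -4.4377 ∉ [-0.9, 0.5) ⇒ out
candidate 5: (m,n)=(7,10) → π∥ = 7+10·λ ≈ 23.1803, π⊥ = 7+10·λ' ≈ 0.8197 ∉ [-0.9, 0.5) ⇒ out
candidate 6: (m,n)=(-7,-4) → π∥ = -7-4·λ ≈ -13.4721, π⊥ = -7-4·λ' ≈ -4.5279 ∉ [-0.9, 0.5) ⇒ out
candidate 7: (m,n)=(-5,-8) → π∥ = -5-8·λ ≈ -17.9443, π⊥ = -5-8·λ' ≈ -0.0557 ∈ [-0.9, 0.5) ⇒ IN Λ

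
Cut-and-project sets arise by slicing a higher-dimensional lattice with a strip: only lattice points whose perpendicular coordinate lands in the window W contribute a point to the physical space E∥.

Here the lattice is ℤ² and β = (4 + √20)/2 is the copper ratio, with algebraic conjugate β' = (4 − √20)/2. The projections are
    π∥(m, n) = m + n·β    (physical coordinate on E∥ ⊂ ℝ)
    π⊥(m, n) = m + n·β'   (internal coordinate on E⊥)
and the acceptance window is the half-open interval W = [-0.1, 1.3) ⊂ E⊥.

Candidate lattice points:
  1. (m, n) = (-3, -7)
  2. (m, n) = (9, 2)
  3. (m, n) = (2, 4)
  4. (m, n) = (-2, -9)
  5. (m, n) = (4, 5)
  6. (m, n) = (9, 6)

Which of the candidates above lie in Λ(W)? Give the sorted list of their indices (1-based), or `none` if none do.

Compute β' = (4−√20)/2 = -0.2361, so π⊥(m,n) = m -0.2361·n.
candidate 1: (m,n)=(-3,-7) → π∥ = -3-7·β ≈ -32.6525, π⊥ = -3-7·β' ≈ -1.3475 ∉ [-0.1, 1.3) ⇒ out
candidate 2: (m,n)=(9,2) → π∥ = 9+2·β ≈ 17.4721, π⊥ = 9+2·β' ≈ 8.5279 ∉ [-0.1, 1.3) ⇒ out
candidate 3: (m,n)=(2,4) → π∥ = 2+4·β ≈ 18.9443, π⊥ = 2+4·β' ≈ 1.0557 ∈ [-0.1, 1.3) ⇒ IN Λ
candidate 4: (m,n)=(-2,-9) → π∥ = -2-9·β ≈ -40.1246, π⊥ = -2-9·β' ≈ 0.1246 ∈ [-0.1, 1.3) ⇒ IN Λ
candidate 5: (m,n)=(4,5) → π∥ = 4+5·β ≈ 25.1803, π⊥ = 4+5·β' ≈ 2.8197 ∉ [-0.1, 1.3) ⇒ out
candidate 6: (m,n)=(9,6) → π∥ = 9+6·β ≈ 34.4164, π⊥ = 9+6·β' ≈ 7.5836 ∉ [-0.1, 1.3) ⇒ out

3, 4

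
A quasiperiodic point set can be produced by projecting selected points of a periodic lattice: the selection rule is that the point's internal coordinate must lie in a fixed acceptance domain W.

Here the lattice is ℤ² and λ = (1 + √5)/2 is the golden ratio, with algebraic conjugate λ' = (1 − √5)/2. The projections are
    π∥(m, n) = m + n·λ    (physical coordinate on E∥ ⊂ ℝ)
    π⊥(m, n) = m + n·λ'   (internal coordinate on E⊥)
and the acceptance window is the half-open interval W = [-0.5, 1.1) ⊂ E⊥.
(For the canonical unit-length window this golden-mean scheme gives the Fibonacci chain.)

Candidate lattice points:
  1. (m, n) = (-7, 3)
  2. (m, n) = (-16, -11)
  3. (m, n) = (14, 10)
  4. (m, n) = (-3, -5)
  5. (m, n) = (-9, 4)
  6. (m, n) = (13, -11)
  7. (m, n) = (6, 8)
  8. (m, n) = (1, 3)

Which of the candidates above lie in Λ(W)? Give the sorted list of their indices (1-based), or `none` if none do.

4, 7

Compute λ' = (1−√5)/2 = -0.6180, so π⊥(m,n) = m -0.6180·n.
[1] lift (-7,3): star map gives -8.8541; window check -0.5 ≤ -8.8541 < 1.1 is false → out
[2] lift (-16,-11): star map gives -9.2016; window check -0.5 ≤ -9.2016 < 1.1 is false → out
[3] lift (14,10): star map gives 7.8197; window check -0.5 ≤ 7.8197 < 1.1 is false → out
[4] lift (-3,-5): star map gives 0.0902; window check -0.5 ≤ 0.0902 < 1.1 is true → IN Λ
[5] lift (-9,4): star map gives -11.4721; window check -0.5 ≤ -11.4721 < 1.1 is false → out
[6] lift (13,-11): star map gives 19.7984; window check -0.5 ≤ 19.7984 < 1.1 is false → out
[7] lift (6,8): star map gives 1.0557; window check -0.5 ≤ 1.0557 < 1.1 is true → IN Λ
[8] lift (1,3): star map gives -0.8541; window check -0.5 ≤ -0.8541 < 1.1 is false → out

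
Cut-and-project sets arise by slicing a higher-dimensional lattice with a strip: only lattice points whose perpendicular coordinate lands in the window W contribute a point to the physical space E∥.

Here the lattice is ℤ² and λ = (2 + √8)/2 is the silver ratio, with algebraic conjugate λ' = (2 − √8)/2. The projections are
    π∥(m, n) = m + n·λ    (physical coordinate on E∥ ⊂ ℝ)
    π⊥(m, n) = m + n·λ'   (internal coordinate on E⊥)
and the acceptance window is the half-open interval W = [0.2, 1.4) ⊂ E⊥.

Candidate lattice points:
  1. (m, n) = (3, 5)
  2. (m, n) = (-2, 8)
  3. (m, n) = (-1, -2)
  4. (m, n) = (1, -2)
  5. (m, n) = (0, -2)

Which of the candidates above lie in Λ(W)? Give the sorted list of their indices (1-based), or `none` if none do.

Compute λ' = (2−√8)/2 = -0.41421, so π⊥(m,n) = m -0.41421·n.
candidate 1: (m,n)=(3,5) → π∥ = 3+5·λ ≈ 15.07107, π⊥ = 3+5·λ' ≈ 0.92893 ∈ [0.2, 1.4) ⇒ IN Λ
candidate 2: (m,n)=(-2,8) → π∥ = -2+8·λ ≈ 17.31371, π⊥ = -2+8·λ' ≈ -5.31371 ∉ [0.2, 1.4) ⇒ out
candidate 3: (m,n)=(-1,-2) → π∥ = -1-2·λ ≈ -5.82843, π⊥ = -1-2·λ' ≈ -0.17157 ∉ [0.2, 1.4) ⇒ out
candidate 4: (m,n)=(1,-2) → π∥ = 1-2·λ ≈ -3.82843, π⊥ = 1-2·λ' ≈ 1.82843 ∉ [0.2, 1.4) ⇒ out
candidate 5: (m,n)=(0,-2) → π∥ = 0-2·λ ≈ -4.82843, π⊥ = 0-2·λ' ≈ 0.82843 ∈ [0.2, 1.4) ⇒ IN Λ

1, 5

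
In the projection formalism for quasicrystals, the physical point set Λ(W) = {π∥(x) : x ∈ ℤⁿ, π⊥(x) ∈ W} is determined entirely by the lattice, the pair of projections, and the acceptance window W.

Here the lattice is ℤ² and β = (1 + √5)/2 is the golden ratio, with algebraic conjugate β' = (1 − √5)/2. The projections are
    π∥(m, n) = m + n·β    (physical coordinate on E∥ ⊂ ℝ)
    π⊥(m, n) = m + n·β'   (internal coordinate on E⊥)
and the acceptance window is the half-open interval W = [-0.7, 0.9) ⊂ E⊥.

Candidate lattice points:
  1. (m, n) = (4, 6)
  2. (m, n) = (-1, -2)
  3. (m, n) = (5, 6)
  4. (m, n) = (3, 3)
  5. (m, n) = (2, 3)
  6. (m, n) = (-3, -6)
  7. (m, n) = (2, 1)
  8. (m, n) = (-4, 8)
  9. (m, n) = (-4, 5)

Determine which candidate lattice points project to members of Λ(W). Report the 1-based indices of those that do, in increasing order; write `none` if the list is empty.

β' = (1−√5)/2 ≈ -0.6180.
candidate 1: (m,n)=(4,6) → π∥ = 4+6·β ≈ 13.7082, π⊥ = 4+6·β' ≈ 0.2918 ∈ [-0.7, 0.9) ⇒ IN Λ
candidate 2: (m,n)=(-1,-2) → π∥ = -1-2·β ≈ -4.2361, π⊥ = -1-2·β' ≈ 0.2361 ∈ [-0.7, 0.9) ⇒ IN Λ
candidate 3: (m,n)=(5,6) → π∥ = 5+6·β ≈ 14.7082, π⊥ = 5+6·β' ≈ 1.2918 ∉ [-0.7, 0.9) ⇒ out
candidate 4: (m,n)=(3,3) → π∥ = 3+3·β ≈ 7.8541, π⊥ = 3+3·β' ≈ 1.1459 ∉ [-0.7, 0.9) ⇒ out
candidate 5: (m,n)=(2,3) → π∥ = 2+3·β ≈ 6.8541, π⊥ = 2+3·β' ≈ 0.1459 ∈ [-0.7, 0.9) ⇒ IN Λ
candidate 6: (m,n)=(-3,-6) → π∥ = -3-6·β ≈ -12.7082, π⊥ = -3-6·β' ≈ 0.7082 ∈ [-0.7, 0.9) ⇒ IN Λ
candidate 7: (m,n)=(2,1) → π∥ = 2+1·β ≈ 3.6180, π⊥ = 2+1·β' ≈ 1.3820 ∉ [-0.7, 0.9) ⇒ out
candidate 8: (m,n)=(-4,8) → π∥ = -4+8·β ≈ 8.9443, π⊥ = -4+8·β' ≈ -8.9443 ∉ [-0.7, 0.9) ⇒ out
candidate 9: (m,n)=(-4,5) → π∥ = -4+5·β ≈ 4.0902, π⊥ = -4+5·β' ≈ -7.0902 ∉ [-0.7, 0.9) ⇒ out

1, 2, 5, 6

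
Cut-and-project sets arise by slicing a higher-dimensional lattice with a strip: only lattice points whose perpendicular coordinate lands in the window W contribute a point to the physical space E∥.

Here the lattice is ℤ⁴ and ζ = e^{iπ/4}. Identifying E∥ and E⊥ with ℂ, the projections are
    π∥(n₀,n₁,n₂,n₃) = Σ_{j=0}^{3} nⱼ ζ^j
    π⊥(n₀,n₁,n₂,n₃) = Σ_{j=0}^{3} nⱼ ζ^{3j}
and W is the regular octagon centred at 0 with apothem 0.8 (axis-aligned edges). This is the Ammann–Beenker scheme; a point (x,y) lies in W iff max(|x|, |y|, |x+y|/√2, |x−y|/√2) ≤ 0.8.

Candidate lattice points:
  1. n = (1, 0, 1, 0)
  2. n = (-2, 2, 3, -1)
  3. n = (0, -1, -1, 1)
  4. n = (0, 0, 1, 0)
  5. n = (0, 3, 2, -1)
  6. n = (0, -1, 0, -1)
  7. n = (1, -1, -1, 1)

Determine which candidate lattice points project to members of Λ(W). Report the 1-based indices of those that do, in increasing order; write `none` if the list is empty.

With ζ = e^{iπ/4} the internal vectors are ζ^0,ζ^3,ζ^6,ζ^9.
candidate 1: n = (1, 0, 1, 0) → π⊥ ≈ (+1.00000, -1.00000); max(|x|,|y|,|x±y|/√2) = 1.41421 > 0.8 ⇒ ∉ W
candidate 2: n = (-2, 2, 3, -1) → π⊥ ≈ (-4.12132, -2.29289); max(|x|,|y|,|x±y|/√2) = 4.53553 > 0.8 ⇒ ∉ W
candidate 3: n = (0, -1, -1, 1) → π⊥ ≈ (+1.41421, +1.00000); max(|x|,|y|,|x±y|/√2) = 1.70711 > 0.8 ⇒ ∉ W
candidate 4: n = (0, 0, 1, 0) → π⊥ ≈ (+0.00000, -1.00000); max(|x|,|y|,|x±y|/√2) = 1.00000 > 0.8 ⇒ ∉ W
candidate 5: n = (0, 3, 2, -1) → π⊥ ≈ (-2.82843, -0.58579); max(|x|,|y|,|x±y|/√2) = 2.82843 > 0.8 ⇒ ∉ W
candidate 6: n = (0, -1, 0, -1) → π⊥ ≈ (+0.00000, -1.41421); max(|x|,|y|,|x±y|/√2) = 1.41421 > 0.8 ⇒ ∉ W
candidate 7: n = (1, -1, -1, 1) → π⊥ ≈ (+2.41421, +1.00000); max(|x|,|y|,|x±y|/√2) = 2.41421 > 0.8 ⇒ ∉ W

none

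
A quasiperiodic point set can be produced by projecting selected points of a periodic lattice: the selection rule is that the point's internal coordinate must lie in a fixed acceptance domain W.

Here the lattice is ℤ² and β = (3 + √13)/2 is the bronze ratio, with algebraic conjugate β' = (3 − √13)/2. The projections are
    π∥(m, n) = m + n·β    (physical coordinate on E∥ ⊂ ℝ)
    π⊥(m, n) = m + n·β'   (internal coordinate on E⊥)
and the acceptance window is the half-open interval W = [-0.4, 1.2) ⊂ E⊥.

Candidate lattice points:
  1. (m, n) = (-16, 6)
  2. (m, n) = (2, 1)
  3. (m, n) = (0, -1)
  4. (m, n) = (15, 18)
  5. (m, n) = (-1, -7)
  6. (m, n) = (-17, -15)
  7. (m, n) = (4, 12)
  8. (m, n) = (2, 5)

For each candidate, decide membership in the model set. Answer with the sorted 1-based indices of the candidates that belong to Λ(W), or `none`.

3, 5, 7, 8

β' = (3−√13)/2 ≈ -0.3028.
#1 (-16,6): internal coord -16 + (6)·β' = -17.8167; -17.8167 ∉ [-0.4, 1.2) → out
#2 (2,1): internal coord 2 + (1)·β' = +1.6972; +1.6972 ∉ [-0.4, 1.2) → out
#3 (0,-1): internal coord 0 + (-1)·β' = +0.3028; +0.3028 ∈ [-0.4, 1.2) → IN Λ
#4 (15,18): internal coord 15 + (18)·β' = +9.5500; +9.5500 ∉ [-0.4, 1.2) → out
#5 (-1,-7): internal coord -1 + (-7)·β' = +1.1194; +1.1194 ∈ [-0.4, 1.2) → IN Λ
#6 (-17,-15): internal coord -17 + (-15)·β' = -12.4584; -12.4584 ∉ [-0.4, 1.2) → out
#7 (4,12): internal coord 4 + (12)·β' = +0.3667; +0.3667 ∈ [-0.4, 1.2) → IN Λ
#8 (2,5): internal coord 2 + (5)·β' = +0.4861; +0.4861 ∈ [-0.4, 1.2) → IN Λ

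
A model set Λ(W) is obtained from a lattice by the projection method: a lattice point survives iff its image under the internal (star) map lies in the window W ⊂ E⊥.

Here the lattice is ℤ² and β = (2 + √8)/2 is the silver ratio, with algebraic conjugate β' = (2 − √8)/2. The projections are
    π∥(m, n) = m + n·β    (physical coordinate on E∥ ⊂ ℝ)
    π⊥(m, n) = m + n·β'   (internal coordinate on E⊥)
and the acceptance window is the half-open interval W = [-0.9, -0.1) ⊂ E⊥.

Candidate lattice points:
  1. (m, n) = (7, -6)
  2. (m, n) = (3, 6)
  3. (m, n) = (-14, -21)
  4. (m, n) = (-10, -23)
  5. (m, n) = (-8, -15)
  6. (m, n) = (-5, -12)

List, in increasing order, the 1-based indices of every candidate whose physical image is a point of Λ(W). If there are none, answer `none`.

β' = (2−√8)/2 ≈ -0.41421.
#1 (7,-6): internal coord 7 + (-6)·β' = +9.48528; +9.48528 ∉ [-0.9, -0.1) → out
#2 (3,6): internal coord 3 + (6)·β' = +0.51472; +0.51472 ∉ [-0.9, -0.1) → out
#3 (-14,-21): internal coord -14 + (-21)·β' = -5.30152; -5.30152 ∉ [-0.9, -0.1) → out
#4 (-10,-23): internal coord -10 + (-23)·β' = -0.47309; -0.47309 ∈ [-0.9, -0.1) → IN Λ
#5 (-8,-15): internal coord -8 + (-15)·β' = -1.78680; -1.78680 ∉ [-0.9, -0.1) → out
#6 (-5,-12): internal coord -5 + (-12)·β' = -0.02944; -0.02944 ∉ [-0.9, -0.1) → out

4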